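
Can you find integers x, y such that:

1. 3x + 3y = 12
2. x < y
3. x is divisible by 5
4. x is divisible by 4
Yes

Take x = 0, y = 4. Substituting into each constraint:
  (1) 3(0) + 3(4) = 12 ✓
  (2) 0 < 4 ✓
  (3) 0 = 5 × 0, remainder 0 ✓
  (4) 0 = 4 × 0, remainder 0 ✓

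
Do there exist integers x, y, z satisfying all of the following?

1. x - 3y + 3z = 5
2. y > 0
Yes

Take x = 2, y = 1, z = 2. Substituting into each constraint:
  (1) 2 - 3(1) + 3(2) = 5 ✓
  (2) 1 > 0 ✓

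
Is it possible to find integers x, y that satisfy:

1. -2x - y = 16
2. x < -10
Yes

Take x = -11, y = 6. Substituting into each constraint:
  (1) -2(-11) + (-6) = 16 ✓
  (2) -11 < -10 ✓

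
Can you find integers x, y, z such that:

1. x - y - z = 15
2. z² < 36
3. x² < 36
Yes

Take x = 2, y = -13, z = 0. Substituting into each constraint:
  (1) 2 + 13 + 0 = 15 ✓
  (2) z² = (0)² = 0, and 0 < 36 ✓
  (3) x² = (2)² = 4, and 4 < 36 ✓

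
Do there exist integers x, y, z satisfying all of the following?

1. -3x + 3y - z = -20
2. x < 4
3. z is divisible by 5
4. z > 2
Yes

Take x = 0, y = -5, z = 5. Substituting into each constraint:
  (1) -3(0) + 3(-5) + (-5) = -20 ✓
  (2) 0 < 4 ✓
  (3) 5 = 5 × 1, remainder 0 ✓
  (4) 5 > 2 ✓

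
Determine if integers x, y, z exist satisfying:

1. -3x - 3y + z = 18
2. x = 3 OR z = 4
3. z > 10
Yes

Take x = 3, y = 0, z = 27. Substituting into each constraint:
  (1) -3(3) - 3(0) + 27 = 18 ✓
  (2) x = 3, target 3 ✓ (first branch holds)
  (3) 27 > 10 ✓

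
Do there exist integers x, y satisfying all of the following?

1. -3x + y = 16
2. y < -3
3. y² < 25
No

The full constraint system is jointly infeasible over the integers. Each constraint and what it forces:

  - -3x + y = 16: is a linear equation tying the variables together
  - y < -3: bounds one variable relative to a constant
  - y² < 25: restricts y to |y| ≤ 4

The bounds confine y to {-4}. For each value, substitute into the equation:
  • y = -4: the equation gives -3x = 20, so x would not be an integer.
Every case fails, so no integer solution exists.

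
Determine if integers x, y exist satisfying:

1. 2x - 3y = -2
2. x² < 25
Yes

Take x = 2, y = 2. Substituting into each constraint:
  (1) 2(2) - 3(2) = -2 ✓
  (2) x² = (2)² = 4, and 4 < 25 ✓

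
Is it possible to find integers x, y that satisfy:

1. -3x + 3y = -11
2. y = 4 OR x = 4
No

Even the single constraint (-3x + 3y = -11) is infeasible over the integers.

  - -3x + 3y = -11: every term on the left is divisible by 3, so the LHS ≡ 0 (mod 3), but the RHS -11 is not — no integer solution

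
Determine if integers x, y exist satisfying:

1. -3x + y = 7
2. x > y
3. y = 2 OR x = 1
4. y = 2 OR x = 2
No

A contradictory subset is {-3x + y = 7, x > y, y = 2 OR x = 1}. No integer assignment can satisfy these jointly:

  - -3x + y = 7: is a linear equation tying the variables together
  - x > y: bounds one variable relative to another variable
  - y = 2 OR x = 1: forces a choice: either y = 2 or x = 1

Split on the disjunction (y = 2 OR x = 1):
  • If y = 2: with y = 2, every remaining term of the linear equation is divisible by 3, so the left side is ≡ 0 (mod 3); but the right side 5 ≡ 2 (mod 3). No integers can satisfy it.
  • If x = 1: the equation forces y = 10, giving (x, y) = (1, 10), which violates x > y.
Both branches are infeasible, so the system has no integer solution.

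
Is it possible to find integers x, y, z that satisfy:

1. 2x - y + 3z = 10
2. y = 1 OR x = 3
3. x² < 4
Yes

Take x = 1, y = 1, z = 3. Substituting into each constraint:
  (1) 2(1) + (-1) + 3(3) = 10 ✓
  (2) y = 1, target 1 ✓ (first branch holds)
  (3) x² = (1)² = 1, and 1 < 4 ✓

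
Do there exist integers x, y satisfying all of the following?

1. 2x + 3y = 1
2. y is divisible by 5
Yes

Take x = 8, y = -5. Substituting into each constraint:
  (1) 2(8) + 3(-5) = 1 ✓
  (2) -5 = 5 × -1, remainder 0 ✓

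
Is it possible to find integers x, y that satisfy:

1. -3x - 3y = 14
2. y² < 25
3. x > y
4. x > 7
No

Even the single constraint (-3x - 3y = 14) is infeasible over the integers.

  - -3x - 3y = 14: every term on the left is divisible by 3, so the LHS ≡ 0 (mod 3), but the RHS 14 is not — no integer solution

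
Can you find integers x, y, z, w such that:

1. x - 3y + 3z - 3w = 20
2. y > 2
Yes

Take x = 2, y = 3, z = 0, w = -9. Substituting into each constraint:
  (1) 2 - 3(3) + 3(0) - 3(-9) = 20 ✓
  (2) 3 > 2 ✓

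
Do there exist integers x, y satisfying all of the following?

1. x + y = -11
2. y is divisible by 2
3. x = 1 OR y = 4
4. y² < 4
No

A contradictory subset is {x + y = -11, x = 1 OR y = 4, y² < 4}. No integer assignment can satisfy these jointly:

  - x + y = -11: is a linear equation tying the variables together
  - x = 1 OR y = 4: forces a choice: either x = 1 or y = 4
  - y² < 4: restricts y to |y| ≤ 1

Split on the disjunction (x = 1 OR y = 4):
  • If x = 1: the equation forces y = -12, but y² < 4 requires |y| ≤ 1.
  • If y = 4: this contradicts y² < 4, which requires |y| ≤ 1.
Both branches are infeasible, so the system has no integer solution.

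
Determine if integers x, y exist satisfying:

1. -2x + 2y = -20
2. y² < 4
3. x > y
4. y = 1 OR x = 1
Yes

Take x = 11, y = 1. Substituting into each constraint:
  (1) -2(11) + 2(1) = -20 ✓
  (2) y² = (1)² = 1, and 1 < 4 ✓
  (3) 11 > 1 ✓
  (4) y = 1, target 1 ✓ (first branch holds)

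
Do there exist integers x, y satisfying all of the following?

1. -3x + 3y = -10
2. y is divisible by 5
No

Even the single constraint (-3x + 3y = -10) is infeasible over the integers.

  - -3x + 3y = -10: every term on the left is divisible by 3, so the LHS ≡ 0 (mod 3), but the RHS -10 is not — no integer solution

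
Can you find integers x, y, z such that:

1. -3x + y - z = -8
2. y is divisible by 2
Yes

Take x = 2, y = -2, z = 0. Substituting into each constraint:
  (1) -3(2) + (-2) + 0 = -8 ✓
  (2) -2 = 2 × -1, remainder 0 ✓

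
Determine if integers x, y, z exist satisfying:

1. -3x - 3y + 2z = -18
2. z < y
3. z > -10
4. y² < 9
Yes

Take x = 5, y = 1, z = 0. Substituting into each constraint:
  (1) -3(5) - 3(1) + 2(0) = -18 ✓
  (2) 0 < 1 ✓
  (3) 0 > -10 ✓
  (4) y² = (1)² = 1, and 1 < 9 ✓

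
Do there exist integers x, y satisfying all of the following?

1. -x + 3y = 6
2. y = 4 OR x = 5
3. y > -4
Yes

Take x = 6, y = 4. Substituting into each constraint:
  (1) (-6) + 3(4) = 6 ✓
  (2) y = 4, target 4 ✓ (first branch holds)
  (3) 4 > -4 ✓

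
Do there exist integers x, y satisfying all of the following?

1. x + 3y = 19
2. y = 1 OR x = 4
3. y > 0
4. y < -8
No

A contradictory subset is {y > 0, y < -8}. No integer assignment can satisfy these jointly:

  - y > 0: bounds one variable relative to a constant
  - y < -8: bounds one variable relative to a constant

Direct contradiction: the bounds on y require y ≥ 1 and y ≤ -9 simultaneously, which is empty.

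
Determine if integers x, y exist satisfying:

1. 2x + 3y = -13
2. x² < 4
Yes

Take x = 1, y = -5. Substituting into each constraint:
  (1) 2(1) + 3(-5) = -13 ✓
  (2) x² = (1)² = 1, and 1 < 4 ✓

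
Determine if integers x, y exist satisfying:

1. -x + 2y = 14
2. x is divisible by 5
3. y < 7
Yes

Take x = -10, y = 2. Substituting into each constraint:
  (1) 10 + 2(2) = 14 ✓
  (2) -10 = 5 × -2, remainder 0 ✓
  (3) 2 < 7 ✓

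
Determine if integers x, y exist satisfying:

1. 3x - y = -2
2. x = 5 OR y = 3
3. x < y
Yes

Take x = 5, y = 17. Substituting into each constraint:
  (1) 3(5) + (-17) = -2 ✓
  (2) x = 5, target 5 ✓ (first branch holds)
  (3) 5 < 17 ✓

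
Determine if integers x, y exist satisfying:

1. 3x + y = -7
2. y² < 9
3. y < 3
Yes

Take x = -2, y = -1. Substituting into each constraint:
  (1) 3(-2) + (-1) = -7 ✓
  (2) y² = (-1)² = 1, and 1 < 9 ✓
  (3) -1 < 3 ✓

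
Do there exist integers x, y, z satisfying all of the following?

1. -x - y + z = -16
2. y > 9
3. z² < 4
Yes

Take x = 6, y = 10, z = 0. Substituting into each constraint:
  (1) (-6) + (-10) + 0 = -16 ✓
  (2) 10 > 9 ✓
  (3) z² = (0)² = 0, and 0 < 4 ✓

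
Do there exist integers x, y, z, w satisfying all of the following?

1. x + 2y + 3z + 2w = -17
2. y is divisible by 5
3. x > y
Yes

Take x = 1, y = 0, z = -6, w = 0. Substituting into each constraint:
  (1) 1 + 2(0) + 3(-6) + 2(0) = -17 ✓
  (2) 0 = 5 × 0, remainder 0 ✓
  (3) 1 > 0 ✓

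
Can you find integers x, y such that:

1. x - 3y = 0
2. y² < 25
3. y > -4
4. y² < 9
Yes

Take x = 0, y = 0. Substituting into each constraint:
  (1) 0 - 3(0) = 0 ✓
  (2) y² = (0)² = 0, and 0 < 25 ✓
  (3) 0 > -4 ✓
  (4) y² = (0)² = 0, and 0 < 9 ✓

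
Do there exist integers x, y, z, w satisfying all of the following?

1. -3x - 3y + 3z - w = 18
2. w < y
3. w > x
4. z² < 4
Yes

Take x = -4, y = -1, z = 0, w = -3. Substituting into each constraint:
  (1) -3(-4) - 3(-1) + 3(0) + 3 = 18 ✓
  (2) -3 < -1 ✓
  (3) -3 > -4 ✓
  (4) z² = (0)² = 0, and 0 < 4 ✓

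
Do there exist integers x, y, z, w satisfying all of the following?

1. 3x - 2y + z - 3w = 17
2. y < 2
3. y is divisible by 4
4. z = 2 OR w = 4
Yes

Take x = 5, y = 0, z = 2, w = 0. Substituting into each constraint:
  (1) 3(5) - 2(0) + 2 - 3(0) = 17 ✓
  (2) 0 < 2 ✓
  (3) 0 = 4 × 0, remainder 0 ✓
  (4) z = 2, target 2 ✓ (first branch holds)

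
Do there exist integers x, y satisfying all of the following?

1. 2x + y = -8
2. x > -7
Yes

Take x = 0, y = -8. Substituting into each constraint:
  (1) 2(0) + (-8) = -8 ✓
  (2) 0 > -7 ✓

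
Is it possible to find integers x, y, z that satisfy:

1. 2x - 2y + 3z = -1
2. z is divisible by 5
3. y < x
Yes

Take x = 7, y = 0, z = -5. Substituting into each constraint:
  (1) 2(7) - 2(0) + 3(-5) = -1 ✓
  (2) -5 = 5 × -1, remainder 0 ✓
  (3) 0 < 7 ✓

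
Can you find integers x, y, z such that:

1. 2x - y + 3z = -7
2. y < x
Yes

Take x = 1, y = 0, z = -3. Substituting into each constraint:
  (1) 2(1) + 0 + 3(-3) = -7 ✓
  (2) 0 < 1 ✓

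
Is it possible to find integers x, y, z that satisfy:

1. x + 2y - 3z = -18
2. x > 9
Yes

Take x = 10, y = -14, z = 0. Substituting into each constraint:
  (1) 10 + 2(-14) - 3(0) = -18 ✓
  (2) 10 > 9 ✓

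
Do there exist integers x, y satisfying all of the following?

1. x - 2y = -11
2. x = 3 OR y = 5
Yes

Take x = 3, y = 7. Substituting into each constraint:
  (1) 3 - 2(7) = -11 ✓
  (2) x = 3, target 3 ✓ (first branch holds)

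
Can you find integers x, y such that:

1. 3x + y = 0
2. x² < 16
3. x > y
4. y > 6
No

A contradictory subset is {3x + y = 0, x > y, y > 6}. No integer assignment can satisfy these jointly:

  - 3x + y = 0: is a linear equation tying the variables together
  - x > y: bounds one variable relative to another variable
  - y > 6: bounds one variable relative to a constant

Propagating the comparison: x > y and y ≥ 7 give x ≥ 8. Range argument: with x ∈ [8, ∞], y ∈ [7, ∞], the left side of the equation is at least 31, but the right side is 0 < 31. No integer solution exists.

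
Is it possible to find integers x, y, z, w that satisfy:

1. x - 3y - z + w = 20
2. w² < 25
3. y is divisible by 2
Yes

Take x = 20, y = 0, z = 0, w = 0. Substituting into each constraint:
  (1) 20 - 3(0) + 0 + 0 = 20 ✓
  (2) w² = (0)² = 0, and 0 < 25 ✓
  (3) 0 = 2 × 0, remainder 0 ✓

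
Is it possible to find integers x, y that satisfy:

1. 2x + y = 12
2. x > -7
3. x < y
Yes

Take x = 3, y = 6. Substituting into each constraint:
  (1) 2(3) + 6 = 12 ✓
  (2) 3 > -7 ✓
  (3) 3 < 6 ✓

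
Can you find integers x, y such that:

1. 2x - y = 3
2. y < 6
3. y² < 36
Yes

Take x = 2, y = 1. Substituting into each constraint:
  (1) 2(2) + (-1) = 3 ✓
  (2) 1 < 6 ✓
  (3) y² = (1)² = 1, and 1 < 36 ✓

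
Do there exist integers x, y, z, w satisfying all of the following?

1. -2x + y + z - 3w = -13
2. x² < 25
Yes

Take x = 0, y = 2, z = 0, w = 5. Substituting into each constraint:
  (1) -2(0) + 2 + 0 - 3(5) = -13 ✓
  (2) x² = (0)² = 0, and 0 < 25 ✓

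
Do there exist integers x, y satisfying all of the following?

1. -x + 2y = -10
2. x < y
Yes

Take x = -12, y = -11. Substituting into each constraint:
  (1) 12 + 2(-11) = -10 ✓
  (2) -12 < -11 ✓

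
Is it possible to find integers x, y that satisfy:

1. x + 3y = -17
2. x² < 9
Yes

Take x = 1, y = -6. Substituting into each constraint:
  (1) 1 + 3(-6) = -17 ✓
  (2) x² = (1)² = 1, and 1 < 9 ✓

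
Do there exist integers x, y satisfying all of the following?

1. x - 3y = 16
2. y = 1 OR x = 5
Yes

Take x = 19, y = 1. Substituting into each constraint:
  (1) 19 - 3(1) = 16 ✓
  (2) y = 1, target 1 ✓ (first branch holds)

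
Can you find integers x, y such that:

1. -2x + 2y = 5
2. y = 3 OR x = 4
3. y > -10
No

Even the single constraint (-2x + 2y = 5) is infeasible over the integers.

  - -2x + 2y = 5: every term on the left is divisible by 2, so the LHS ≡ 0 (mod 2), but the RHS 5 is not — no integer solution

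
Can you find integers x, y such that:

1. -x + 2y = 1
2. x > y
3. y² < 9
Yes

Take x = 3, y = 2. Substituting into each constraint:
  (1) (-3) + 2(2) = 1 ✓
  (2) 3 > 2 ✓
  (3) y² = (2)² = 4, and 4 < 9 ✓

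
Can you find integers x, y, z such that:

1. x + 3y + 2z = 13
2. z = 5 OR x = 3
Yes

Take x = 0, y = 1, z = 5. Substituting into each constraint:
  (1) 0 + 3(1) + 2(5) = 13 ✓
  (2) z = 5, target 5 ✓ (first branch holds)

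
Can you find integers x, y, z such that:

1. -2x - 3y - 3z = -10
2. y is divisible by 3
Yes

Take x = 5, y = 0, z = 0. Substituting into each constraint:
  (1) -2(5) - 3(0) - 3(0) = -10 ✓
  (2) 0 = 3 × 0, remainder 0 ✓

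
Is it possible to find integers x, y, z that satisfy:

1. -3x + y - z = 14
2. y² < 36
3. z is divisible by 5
Yes

Take x = -4, y = 2, z = 0. Substituting into each constraint:
  (1) -3(-4) + 2 + 0 = 14 ✓
  (2) y² = (2)² = 4, and 4 < 36 ✓
  (3) 0 = 5 × 0, remainder 0 ✓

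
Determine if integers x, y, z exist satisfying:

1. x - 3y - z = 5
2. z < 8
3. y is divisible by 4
Yes

Take x = 0, y = 0, z = -5. Substituting into each constraint:
  (1) 0 - 3(0) + 5 = 5 ✓
  (2) -5 < 8 ✓
  (3) 0 = 4 × 0, remainder 0 ✓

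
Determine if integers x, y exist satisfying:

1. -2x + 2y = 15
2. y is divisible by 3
No

Even the single constraint (-2x + 2y = 15) is infeasible over the integers.

  - -2x + 2y = 15: every term on the left is divisible by 2, so the LHS ≡ 0 (mod 2), but the RHS 15 is not — no integer solution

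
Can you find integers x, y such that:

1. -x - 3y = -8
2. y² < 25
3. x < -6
No

The full constraint system is jointly infeasible over the integers. Each constraint and what it forces:

  - -x - 3y = -8: is a linear equation tying the variables together
  - y² < 25: restricts y to |y| ≤ 4
  - x < -6: bounds one variable relative to a constant

Range argument: with x ∈ [−∞, -7], y ∈ [-4, 4], the left side of the equation is at least -5, but the right side is -8 < -5. No integer solution exists.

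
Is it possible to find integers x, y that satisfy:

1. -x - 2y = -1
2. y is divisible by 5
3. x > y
Yes

Take x = 1, y = 0. Substituting into each constraint:
  (1) (-1) - 2(0) = -1 ✓
  (2) 0 = 5 × 0, remainder 0 ✓
  (3) 1 > 0 ✓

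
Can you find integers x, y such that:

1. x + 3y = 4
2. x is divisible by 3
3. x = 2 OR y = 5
No

The full constraint system is jointly infeasible over the integers. Each constraint and what it forces:

  - x + 3y = 4: is a linear equation tying the variables together
  - x is divisible by 3: restricts x to multiples of 3
  - x = 2 OR y = 5: forces a choice: either x = 2 or y = 5

Modular obstruction: writing x = 3x', every remaining term of the linear equation is divisible by 3, so the left side is ≡ 0 (mod 3); but the right side 4 ≡ 1 (mod 3). No integers can satisfy it.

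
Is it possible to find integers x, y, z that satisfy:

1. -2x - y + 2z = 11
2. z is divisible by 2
Yes

Take x = 0, y = -11, z = 0. Substituting into each constraint:
  (1) -2(0) + 11 + 2(0) = 11 ✓
  (2) 0 = 2 × 0, remainder 0 ✓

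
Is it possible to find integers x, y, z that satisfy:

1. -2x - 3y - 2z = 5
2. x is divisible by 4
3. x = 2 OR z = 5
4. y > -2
Yes

Take x = -12, y = 3, z = 5. Substituting into each constraint:
  (1) -2(-12) - 3(3) - 2(5) = 5 ✓
  (2) -12 = 4 × -3, remainder 0 ✓
  (3) z = 5, target 5 ✓ (second branch holds)
  (4) 3 > -2 ✓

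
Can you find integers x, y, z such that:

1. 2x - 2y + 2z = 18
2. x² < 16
Yes

Take x = 0, y = -9, z = 0. Substituting into each constraint:
  (1) 2(0) - 2(-9) + 2(0) = 18 ✓
  (2) x² = (0)² = 0, and 0 < 16 ✓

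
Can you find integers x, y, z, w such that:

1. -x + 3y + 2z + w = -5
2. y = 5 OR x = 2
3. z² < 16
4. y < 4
Yes

Take x = 2, y = 0, z = -2, w = 1. Substituting into each constraint:
  (1) (-2) + 3(0) + 2(-2) + 1 = -5 ✓
  (2) x = 2, target 2 ✓ (second branch holds)
  (3) z² = (-2)² = 4, and 4 < 16 ✓
  (4) 0 < 4 ✓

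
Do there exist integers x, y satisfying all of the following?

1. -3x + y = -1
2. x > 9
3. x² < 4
No

A contradictory subset is {x > 9, x² < 4}. No integer assignment can satisfy these jointly:

  - x > 9: bounds one variable relative to a constant
  - x² < 4: restricts x to |x| ≤ 1

Direct contradiction: the bounds on x require x ≥ 10 and x ≤ 1 simultaneously, which is empty.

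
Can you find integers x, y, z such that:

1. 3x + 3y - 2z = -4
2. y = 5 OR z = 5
Yes

Take x = -5, y = 5, z = 2. Substituting into each constraint:
  (1) 3(-5) + 3(5) - 2(2) = -4 ✓
  (2) y = 5, target 5 ✓ (first branch holds)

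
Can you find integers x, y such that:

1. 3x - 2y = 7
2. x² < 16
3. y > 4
No

The full constraint system is jointly infeasible over the integers. Each constraint and what it forces:

  - 3x - 2y = 7: is a linear equation tying the variables together
  - x² < 16: restricts x to |x| ≤ 3
  - y > 4: bounds one variable relative to a constant

Range argument: with x ∈ [-3, 3], y ∈ [5, ∞], the left side of the equation is at most -1, but the right side is 7 > -1. No integer solution exists.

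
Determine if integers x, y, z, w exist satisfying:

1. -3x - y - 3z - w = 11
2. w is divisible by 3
Yes

Take x = -4, y = 1, z = 0, w = 0. Substituting into each constraint:
  (1) -3(-4) + (-1) - 3(0) + 0 = 11 ✓
  (2) 0 = 3 × 0, remainder 0 ✓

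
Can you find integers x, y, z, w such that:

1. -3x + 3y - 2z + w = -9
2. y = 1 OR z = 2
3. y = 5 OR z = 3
Yes

Take x = 0, y = 1, z = 3, w = -6. Substituting into each constraint:
  (1) -3(0) + 3(1) - 2(3) + (-6) = -9 ✓
  (2) y = 1, target 1 ✓ (first branch holds)
  (3) z = 3, target 3 ✓ (second branch holds)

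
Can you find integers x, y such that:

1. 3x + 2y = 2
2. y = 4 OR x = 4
Yes

Take x = -2, y = 4. Substituting into each constraint:
  (1) 3(-2) + 2(4) = 2 ✓
  (2) y = 4, target 4 ✓ (first branch holds)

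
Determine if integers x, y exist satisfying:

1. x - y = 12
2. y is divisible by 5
Yes

Take x = 12, y = 0. Substituting into each constraint:
  (1) 12 + 0 = 12 ✓
  (2) 0 = 5 × 0, remainder 0 ✓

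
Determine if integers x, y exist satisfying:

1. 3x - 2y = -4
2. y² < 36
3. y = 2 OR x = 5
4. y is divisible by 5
No

A contradictory subset is {3x - 2y = -4, y = 2 OR x = 5, y is divisible by 5}. No integer assignment can satisfy these jointly:

  - 3x - 2y = -4: is a linear equation tying the variables together
  - y = 2 OR x = 5: forces a choice: either y = 2 or x = 5
  - y is divisible by 5: restricts y to multiples of 5

Split on the disjunction (y = 2 OR x = 5):
  • If y = 2: this contradicts the divisibility constraint — 2 is not a multiple of 5.
  • If x = 5: with x = 5, writing y = 5y', every remaining term of the linear equation is divisible by 10, so the left side is ≡ 0 (mod 10); but the right side -19 ≡ 1 (mod 10). No integers can satisfy it.
Both branches are infeasible, so the system has no integer solution.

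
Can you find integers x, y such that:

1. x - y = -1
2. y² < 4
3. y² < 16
Yes

Take x = -1, y = 0. Substituting into each constraint:
  (1) (-1) + 0 = -1 ✓
  (2) y² = (0)² = 0, and 0 < 4 ✓
  (3) y² = (0)² = 0, and 0 < 16 ✓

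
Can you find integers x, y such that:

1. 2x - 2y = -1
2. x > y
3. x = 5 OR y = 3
No

Even the single constraint (2x - 2y = -1) is infeasible over the integers.

  - 2x - 2y = -1: every term on the left is divisible by 2, so the LHS ≡ 0 (mod 2), but the RHS -1 is not — no integer solution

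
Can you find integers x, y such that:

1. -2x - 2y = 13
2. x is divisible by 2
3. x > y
No

Even the single constraint (-2x - 2y = 13) is infeasible over the integers.

  - -2x - 2y = 13: every term on the left is divisible by 2, so the LHS ≡ 0 (mod 2), but the RHS 13 is not — no integer solution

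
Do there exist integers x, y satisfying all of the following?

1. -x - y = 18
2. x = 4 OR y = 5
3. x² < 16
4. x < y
No

The full constraint system is jointly infeasible over the integers. Each constraint and what it forces:

  - -x - y = 18: is a linear equation tying the variables together
  - x = 4 OR y = 5: forces a choice: either x = 4 or y = 5
  - x² < 16: restricts x to |x| ≤ 3
  - x < y: bounds one variable relative to another variable

Split on the disjunction (x = 4 OR y = 5):
  • If x = 4: this contradicts x² < 16, which requires |x| ≤ 3.
  • If y = 5: the equation forces x = -23, but x² < 16 requires |x| ≤ 3.
Both branches are infeasible, so the system has no integer solution.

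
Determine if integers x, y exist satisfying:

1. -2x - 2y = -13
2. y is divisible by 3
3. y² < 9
No

Even the single constraint (-2x - 2y = -13) is infeasible over the integers.

  - -2x - 2y = -13: every term on the left is divisible by 2, so the LHS ≡ 0 (mod 2), but the RHS -13 is not — no integer solution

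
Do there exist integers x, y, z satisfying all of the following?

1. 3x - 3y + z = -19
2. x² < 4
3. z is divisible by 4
Yes

Take x = -1, y = 4, z = -4. Substituting into each constraint:
  (1) 3(-1) - 3(4) + (-4) = -19 ✓
  (2) x² = (-1)² = 1, and 1 < 4 ✓
  (3) -4 = 4 × -1, remainder 0 ✓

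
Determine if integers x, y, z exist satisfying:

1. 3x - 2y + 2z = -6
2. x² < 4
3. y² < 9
Yes

Take x = 0, y = 0, z = -3. Substituting into each constraint:
  (1) 3(0) - 2(0) + 2(-3) = -6 ✓
  (2) x² = (0)² = 0, and 0 < 4 ✓
  (3) y² = (0)² = 0, and 0 < 9 ✓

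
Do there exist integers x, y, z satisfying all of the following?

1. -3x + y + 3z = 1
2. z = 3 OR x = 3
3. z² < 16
Yes

Take x = 3, y = 4, z = 2. Substituting into each constraint:
  (1) -3(3) + 4 + 3(2) = 1 ✓
  (2) x = 3, target 3 ✓ (second branch holds)
  (3) z² = (2)² = 4, and 4 < 16 ✓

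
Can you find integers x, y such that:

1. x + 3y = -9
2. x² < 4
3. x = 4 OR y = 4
No

The full constraint system is jointly infeasible over the integers. Each constraint and what it forces:

  - x + 3y = -9: is a linear equation tying the variables together
  - x² < 4: restricts x to |x| ≤ 1
  - x = 4 OR y = 4: forces a choice: either x = 4 or y = 4

Split on the disjunction (x = 4 OR y = 4):
  • If x = 4: this contradicts x² < 4, which requires |x| ≤ 1.
  • If y = 4: the equation forces x = -21, but x² < 4 requires |x| ≤ 1.
Both branches are infeasible, so the system has no integer solution.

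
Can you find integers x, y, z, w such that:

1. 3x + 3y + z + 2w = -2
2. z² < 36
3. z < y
Yes

Take x = 1, y = 0, z = -1, w = -2. Substituting into each constraint:
  (1) 3(1) + 3(0) + (-1) + 2(-2) = -2 ✓
  (2) z² = (-1)² = 1, and 1 < 36 ✓
  (3) -1 < 0 ✓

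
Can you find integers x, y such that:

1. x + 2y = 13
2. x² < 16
Yes

Take x = -1, y = 7. Substituting into each constraint:
  (1) (-1) + 2(7) = 13 ✓
  (2) x² = (-1)² = 1, and 1 < 16 ✓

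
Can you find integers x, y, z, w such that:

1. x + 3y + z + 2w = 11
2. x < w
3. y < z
Yes

Take x = 4, y = -1, z = 0, w = 5. Substituting into each constraint:
  (1) 4 + 3(-1) + 0 + 2(5) = 11 ✓
  (2) 4 < 5 ✓
  (3) -1 < 0 ✓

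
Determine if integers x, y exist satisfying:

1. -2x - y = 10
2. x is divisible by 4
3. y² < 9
Yes

Take x = -4, y = -2. Substituting into each constraint:
  (1) -2(-4) + 2 = 10 ✓
  (2) -4 = 4 × -1, remainder 0 ✓
  (3) y² = (-2)² = 4, and 4 < 9 ✓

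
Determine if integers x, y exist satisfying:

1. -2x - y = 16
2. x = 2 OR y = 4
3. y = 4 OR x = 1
Yes

Take x = -10, y = 4. Substituting into each constraint:
  (1) -2(-10) + (-4) = 16 ✓
  (2) y = 4, target 4 ✓ (second branch holds)
  (3) y = 4, target 4 ✓ (first branch holds)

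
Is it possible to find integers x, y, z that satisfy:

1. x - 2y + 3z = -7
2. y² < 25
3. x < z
Yes

Take x = -1, y = 3, z = 0. Substituting into each constraint:
  (1) (-1) - 2(3) + 3(0) = -7 ✓
  (2) y² = (3)² = 9, and 9 < 25 ✓
  (3) -1 < 0 ✓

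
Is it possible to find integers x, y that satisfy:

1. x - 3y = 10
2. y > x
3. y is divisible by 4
Yes

Take x = -14, y = -8. Substituting into each constraint:
  (1) (-14) - 3(-8) = 10 ✓
  (2) -8 > -14 ✓
  (3) -8 = 4 × -2, remainder 0 ✓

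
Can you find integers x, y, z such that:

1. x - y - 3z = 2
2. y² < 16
Yes

Take x = 2, y = 0, z = 0. Substituting into each constraint:
  (1) 2 + 0 - 3(0) = 2 ✓
  (2) y² = (0)² = 0, and 0 < 16 ✓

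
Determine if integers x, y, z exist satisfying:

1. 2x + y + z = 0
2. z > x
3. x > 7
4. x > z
No

A contradictory subset is {z > x, x > z}. No integer assignment can satisfy these jointly:

  - z > x: bounds one variable relative to another variable
  - x > z: bounds one variable relative to another variable

Direct contradiction: z > x and x > z cannot both hold.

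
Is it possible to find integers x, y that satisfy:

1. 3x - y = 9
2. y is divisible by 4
Yes

Take x = 3, y = 0. Substituting into each constraint:
  (1) 3(3) + 0 = 9 ✓
  (2) 0 = 4 × 0, remainder 0 ✓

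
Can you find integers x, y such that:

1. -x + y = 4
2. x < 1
Yes

Take x = 0, y = 4. Substituting into each constraint:
  (1) 0 + 4 = 4 ✓
  (2) 0 < 1 ✓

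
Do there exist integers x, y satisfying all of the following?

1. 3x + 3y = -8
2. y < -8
No

Even the single constraint (3x + 3y = -8) is infeasible over the integers.

  - 3x + 3y = -8: every term on the left is divisible by 3, so the LHS ≡ 0 (mod 3), but the RHS -8 is not — no integer solution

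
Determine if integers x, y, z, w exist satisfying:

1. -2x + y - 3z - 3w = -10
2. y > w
Yes

Take x = 5, y = 0, z = 1, w = -1. Substituting into each constraint:
  (1) -2(5) + 0 - 3(1) - 3(-1) = -10 ✓
  (2) 0 > -1 ✓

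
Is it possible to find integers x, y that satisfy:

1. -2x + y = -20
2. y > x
Yes

Take x = 21, y = 22. Substituting into each constraint:
  (1) -2(21) + 22 = -20 ✓
  (2) 22 > 21 ✓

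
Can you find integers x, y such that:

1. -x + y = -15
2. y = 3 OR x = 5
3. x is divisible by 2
Yes

Take x = 18, y = 3. Substituting into each constraint:
  (1) (-18) + 3 = -15 ✓
  (2) y = 3, target 3 ✓ (first branch holds)
  (3) 18 = 2 × 9, remainder 0 ✓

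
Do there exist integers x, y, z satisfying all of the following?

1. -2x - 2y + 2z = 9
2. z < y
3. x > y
No

Even the single constraint (-2x - 2y + 2z = 9) is infeasible over the integers.

  - -2x - 2y + 2z = 9: every term on the left is divisible by 2, so the LHS ≡ 0 (mod 2), but the RHS 9 is not — no integer solution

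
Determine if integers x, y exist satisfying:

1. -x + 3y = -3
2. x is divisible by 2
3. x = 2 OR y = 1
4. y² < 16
Yes

Take x = 6, y = 1. Substituting into each constraint:
  (1) (-6) + 3(1) = -3 ✓
  (2) 6 = 2 × 3, remainder 0 ✓
  (3) y = 1, target 1 ✓ (second branch holds)
  (4) y² = (1)² = 1, and 1 < 16 ✓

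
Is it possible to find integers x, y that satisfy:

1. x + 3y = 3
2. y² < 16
Yes

Take x = 0, y = 1. Substituting into each constraint:
  (1) 0 + 3(1) = 3 ✓
  (2) y² = (1)² = 1, and 1 < 16 ✓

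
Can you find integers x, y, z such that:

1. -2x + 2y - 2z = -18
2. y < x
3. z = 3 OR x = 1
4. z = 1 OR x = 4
Yes

Take x = 1, y = -7, z = 1. Substituting into each constraint:
  (1) -2(1) + 2(-7) - 2(1) = -18 ✓
  (2) -7 < 1 ✓
  (3) x = 1, target 1 ✓ (second branch holds)
  (4) z = 1, target 1 ✓ (first branch holds)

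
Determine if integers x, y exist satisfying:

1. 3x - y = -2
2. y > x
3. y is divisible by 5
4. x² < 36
Yes

Take x = 1, y = 5. Substituting into each constraint:
  (1) 3(1) + (-5) = -2 ✓
  (2) 5 > 1 ✓
  (3) 5 = 5 × 1, remainder 0 ✓
  (4) x² = (1)² = 1, and 1 < 36 ✓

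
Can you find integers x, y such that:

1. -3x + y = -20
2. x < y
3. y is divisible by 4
Yes

Take x = 12, y = 16. Substituting into each constraint:
  (1) -3(12) + 16 = -20 ✓
  (2) 12 < 16 ✓
  (3) 16 = 4 × 4, remainder 0 ✓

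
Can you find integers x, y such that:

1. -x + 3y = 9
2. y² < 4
Yes

Take x = -9, y = 0. Substituting into each constraint:
  (1) 9 + 3(0) = 9 ✓
  (2) y² = (0)² = 0, and 0 < 4 ✓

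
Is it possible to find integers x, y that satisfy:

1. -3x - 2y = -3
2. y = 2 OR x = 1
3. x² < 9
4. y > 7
No

A contradictory subset is {-3x - 2y = -3, y = 2 OR x = 1, y > 7}. No integer assignment can satisfy these jointly:

  - -3x - 2y = -3: is a linear equation tying the variables together
  - y = 2 OR x = 1: forces a choice: either y = 2 or x = 1
  - y > 7: bounds one variable relative to a constant

Split on the disjunction (y = 2 OR x = 1):
  • If y = 2: this contradicts the bound y ≥ 8.
  • If x = 1: the equation forces y = 0, which contradicts the bound y ≥ 8.
Both branches are infeasible, so the system has no integer solution.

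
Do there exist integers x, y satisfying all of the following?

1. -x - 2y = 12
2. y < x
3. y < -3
Yes

Take x = -2, y = -5. Substituting into each constraint:
  (1) 2 - 2(-5) = 12 ✓
  (2) -5 < -2 ✓
  (3) -5 < -3 ✓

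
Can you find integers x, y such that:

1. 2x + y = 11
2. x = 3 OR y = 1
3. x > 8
No

The full constraint system is jointly infeasible over the integers. Each constraint and what it forces:

  - 2x + y = 11: is a linear equation tying the variables together
  - x = 3 OR y = 1: forces a choice: either x = 3 or y = 1
  - x > 8: bounds one variable relative to a constant

Split on the disjunction (x = 3 OR y = 1):
  • If x = 3: this contradicts the bound x ≥ 9.
  • If y = 1: the equation forces x = 5, which contradicts the bound x ≥ 9.
Both branches are infeasible, so the system has no integer solution.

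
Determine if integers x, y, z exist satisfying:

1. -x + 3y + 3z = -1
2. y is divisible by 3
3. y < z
Yes

Take x = 4, y = 0, z = 1. Substituting into each constraint:
  (1) (-4) + 3(0) + 3(1) = -1 ✓
  (2) 0 = 3 × 0, remainder 0 ✓
  (3) 0 < 1 ✓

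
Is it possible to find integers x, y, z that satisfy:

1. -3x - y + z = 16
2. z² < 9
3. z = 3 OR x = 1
Yes

Take x = 1, y = -17, z = 2. Substituting into each constraint:
  (1) -3(1) + 17 + 2 = 16 ✓
  (2) z² = (2)² = 4, and 4 < 9 ✓
  (3) x = 1, target 1 ✓ (second branch holds)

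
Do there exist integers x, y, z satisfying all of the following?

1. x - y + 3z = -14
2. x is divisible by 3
Yes

Take x = 0, y = 14, z = 0. Substituting into each constraint:
  (1) 0 + (-14) + 3(0) = -14 ✓
  (2) 0 = 3 × 0, remainder 0 ✓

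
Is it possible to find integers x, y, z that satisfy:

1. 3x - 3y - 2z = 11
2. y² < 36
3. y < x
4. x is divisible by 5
Yes

Take x = 0, y = -1, z = -4. Substituting into each constraint:
  (1) 3(0) - 3(-1) - 2(-4) = 11 ✓
  (2) y² = (-1)² = 1, and 1 < 36 ✓
  (3) -1 < 0 ✓
  (4) 0 = 5 × 0, remainder 0 ✓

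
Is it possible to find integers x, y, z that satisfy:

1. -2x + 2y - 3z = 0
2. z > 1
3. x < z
Yes

Take x = 0, y = 3, z = 2. Substituting into each constraint:
  (1) -2(0) + 2(3) - 3(2) = 0 ✓
  (2) 2 > 1 ✓
  (3) 0 < 2 ✓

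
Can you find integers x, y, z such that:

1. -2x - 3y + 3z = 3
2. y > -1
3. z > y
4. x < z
Yes

Take x = 0, y = 0, z = 1. Substituting into each constraint:
  (1) -2(0) - 3(0) + 3(1) = 3 ✓
  (2) 0 > -1 ✓
  (3) 1 > 0 ✓
  (4) 0 < 1 ✓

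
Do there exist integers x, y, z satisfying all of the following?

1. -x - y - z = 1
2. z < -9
Yes

Take x = 9, y = 0, z = -10. Substituting into each constraint:
  (1) (-9) + 0 + 10 = 1 ✓
  (2) -10 < -9 ✓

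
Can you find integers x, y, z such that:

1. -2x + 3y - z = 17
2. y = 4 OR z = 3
Yes

Take x = 2, y = 8, z = 3. Substituting into each constraint:
  (1) -2(2) + 3(8) + (-3) = 17 ✓
  (2) z = 3, target 3 ✓ (second branch holds)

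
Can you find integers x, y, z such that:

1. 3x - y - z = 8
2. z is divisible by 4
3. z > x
Yes

Take x = -1, y = -11, z = 0. Substituting into each constraint:
  (1) 3(-1) + 11 + 0 = 8 ✓
  (2) 0 = 4 × 0, remainder 0 ✓
  (3) 0 > -1 ✓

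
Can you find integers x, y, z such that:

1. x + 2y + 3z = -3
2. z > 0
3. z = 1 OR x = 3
Yes

Take x = 0, y = -3, z = 1. Substituting into each constraint:
  (1) 0 + 2(-3) + 3(1) = -3 ✓
  (2) 1 > 0 ✓
  (3) z = 1, target 1 ✓ (first branch holds)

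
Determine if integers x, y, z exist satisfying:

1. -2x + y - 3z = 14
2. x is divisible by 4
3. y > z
Yes

Take x = 0, y = -4, z = -6. Substituting into each constraint:
  (1) -2(0) + (-4) - 3(-6) = 14 ✓
  (2) 0 = 4 × 0, remainder 0 ✓
  (3) -4 > -6 ✓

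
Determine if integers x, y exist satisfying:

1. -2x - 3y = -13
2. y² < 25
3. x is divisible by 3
No

A contradictory subset is {-2x - 3y = -13, x is divisible by 3}. No integer assignment can satisfy these jointly:

  - -2x - 3y = -13: is a linear equation tying the variables together
  - x is divisible by 3: restricts x to multiples of 3

Modular obstruction: writing x = 3x', every remaining term of the linear equation is divisible by 3, so the left side is ≡ 0 (mod 3); but the right side -13 ≡ 2 (mod 3). No integers can satisfy it.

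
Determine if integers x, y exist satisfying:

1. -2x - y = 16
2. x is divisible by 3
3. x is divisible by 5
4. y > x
Yes

Take x = -15, y = 14. Substituting into each constraint:
  (1) -2(-15) + (-14) = 16 ✓
  (2) -15 = 3 × -5, remainder 0 ✓
  (3) -15 = 5 × -3, remainder 0 ✓
  (4) 14 > -15 ✓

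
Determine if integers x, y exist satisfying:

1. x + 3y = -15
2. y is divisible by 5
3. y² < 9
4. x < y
Yes

Take x = -15, y = 0. Substituting into each constraint:
  (1) (-15) + 3(0) = -15 ✓
  (2) 0 = 5 × 0, remainder 0 ✓
  (3) y² = (0)² = 0, and 0 < 9 ✓
  (4) -15 < 0 ✓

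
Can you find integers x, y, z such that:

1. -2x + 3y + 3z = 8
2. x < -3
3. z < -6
Yes

Take x = -13, y = 1, z = -7. Substituting into each constraint:
  (1) -2(-13) + 3(1) + 3(-7) = 8 ✓
  (2) -13 < -3 ✓
  (3) -7 < -6 ✓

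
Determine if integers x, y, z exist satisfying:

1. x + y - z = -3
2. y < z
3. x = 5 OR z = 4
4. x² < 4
Yes

Take x = 0, y = 1, z = 4. Substituting into each constraint:
  (1) 0 + 1 + (-4) = -3 ✓
  (2) 1 < 4 ✓
  (3) z = 4, target 4 ✓ (second branch holds)
  (4) x² = (0)² = 0, and 0 < 4 ✓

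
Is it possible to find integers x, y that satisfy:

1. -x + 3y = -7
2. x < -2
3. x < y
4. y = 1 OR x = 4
No

A contradictory subset is {-x + 3y = -7, x < -2, y = 1 OR x = 4}. No integer assignment can satisfy these jointly:

  - -x + 3y = -7: is a linear equation tying the variables together
  - x < -2: bounds one variable relative to a constant
  - y = 1 OR x = 4: forces a choice: either y = 1 or x = 4

Split on the disjunction (y = 1 OR x = 4):
  • If y = 1: the equation forces x = 10, which contradicts the bound x ≤ -3.
  • If x = 4: this contradicts the bound x ≤ -3.
Both branches are infeasible, so the system has no integer solution.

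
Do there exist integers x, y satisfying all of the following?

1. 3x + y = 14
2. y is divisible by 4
Yes

Take x = 2, y = 8. Substituting into each constraint:
  (1) 3(2) + 8 = 14 ✓
  (2) 8 = 4 × 2, remainder 0 ✓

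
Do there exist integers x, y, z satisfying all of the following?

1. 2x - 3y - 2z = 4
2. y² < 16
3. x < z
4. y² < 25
Yes

Take x = -1, y = -2, z = 0. Substituting into each constraint:
  (1) 2(-1) - 3(-2) - 2(0) = 4 ✓
  (2) y² = (-2)² = 4, and 4 < 16 ✓
  (3) -1 < 0 ✓
  (4) y² = (-2)² = 4, and 4 < 25 ✓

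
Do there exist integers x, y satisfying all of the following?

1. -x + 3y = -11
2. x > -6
Yes

Take x = 11, y = 0. Substituting into each constraint:
  (1) (-11) + 3(0) = -11 ✓
  (2) 11 > -6 ✓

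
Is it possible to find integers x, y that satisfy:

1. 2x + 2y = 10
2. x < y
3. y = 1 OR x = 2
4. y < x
No

A contradictory subset is {x < y, y < x}. No integer assignment can satisfy these jointly:

  - x < y: bounds one variable relative to another variable
  - y < x: bounds one variable relative to another variable

Direct contradiction: y > x and x > y cannot both hold.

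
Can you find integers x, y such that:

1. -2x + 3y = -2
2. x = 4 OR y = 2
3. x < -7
No

The full constraint system is jointly infeasible over the integers. Each constraint and what it forces:

  - -2x + 3y = -2: is a linear equation tying the variables together
  - x = 4 OR y = 2: forces a choice: either x = 4 or y = 2
  - x < -7: bounds one variable relative to a constant

Split on the disjunction (x = 4 OR y = 2):
  • If x = 4: this contradicts the bound x ≤ -8.
  • If y = 2: the equation forces x = 4, which contradicts the bound x ≤ -8.
Both branches are infeasible, so the system has no integer solution.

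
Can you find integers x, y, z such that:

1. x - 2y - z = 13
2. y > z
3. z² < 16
Yes

Take x = 15, y = 1, z = 0. Substituting into each constraint:
  (1) 15 - 2(1) + 0 = 13 ✓
  (2) 1 > 0 ✓
  (3) z² = (0)² = 0, and 0 < 16 ✓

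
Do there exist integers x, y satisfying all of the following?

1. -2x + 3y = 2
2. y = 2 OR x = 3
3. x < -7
No

The full constraint system is jointly infeasible over the integers. Each constraint and what it forces:

  - -2x + 3y = 2: is a linear equation tying the variables together
  - y = 2 OR x = 3: forces a choice: either y = 2 or x = 3
  - x < -7: bounds one variable relative to a constant

Split on the disjunction (y = 2 OR x = 3):
  • If y = 2: the equation forces x = 2, which contradicts the bound x ≤ -8.
  • If x = 3: this contradicts the bound x ≤ -8.
Both branches are infeasible, so the system has no integer solution.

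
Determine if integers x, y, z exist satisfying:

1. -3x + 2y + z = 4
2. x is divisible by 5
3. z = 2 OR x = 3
Yes

Take x = 10, y = 16, z = 2. Substituting into each constraint:
  (1) -3(10) + 2(16) + 2 = 4 ✓
  (2) 10 = 5 × 2, remainder 0 ✓
  (3) z = 2, target 2 ✓ (first branch holds)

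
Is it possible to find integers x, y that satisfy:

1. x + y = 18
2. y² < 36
Yes

Take x = 18, y = 0. Substituting into each constraint:
  (1) 18 + 0 = 18 ✓
  (2) y² = (0)² = 0, and 0 < 36 ✓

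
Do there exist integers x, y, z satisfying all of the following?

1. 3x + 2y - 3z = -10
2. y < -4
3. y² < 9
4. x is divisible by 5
No

A contradictory subset is {y < -4, y² < 9}. No integer assignment can satisfy these jointly:

  - y < -4: bounds one variable relative to a constant
  - y² < 9: restricts y to |y| ≤ 2

Direct contradiction: the bounds on y require y ≥ -2 and y ≤ -5 simultaneously, which is empty.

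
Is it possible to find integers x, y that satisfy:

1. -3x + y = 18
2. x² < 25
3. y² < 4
No

The full constraint system is jointly infeasible over the integers. Each constraint and what it forces:

  - -3x + y = 18: is a linear equation tying the variables together
  - x² < 25: restricts x to |x| ≤ 4
  - y² < 4: restricts y to |y| ≤ 1

Range argument: with x ∈ [-4, 4], y ∈ [-1, 1], the left side of the equation is at most 13, but the right side is 18 > 13. No integer solution exists.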